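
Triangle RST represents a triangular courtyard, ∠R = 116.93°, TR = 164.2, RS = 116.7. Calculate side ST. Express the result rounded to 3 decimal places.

240.702

By the law of cosines, ST² = TR² + RS² − 2·TR·RS·cos R = 57938, so ST ≈ 240.7.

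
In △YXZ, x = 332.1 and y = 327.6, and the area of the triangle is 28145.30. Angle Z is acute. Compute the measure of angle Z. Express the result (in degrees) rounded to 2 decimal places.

From area = ½·y·x·sin Z, we get sin Z = 2·area/(y·x) ≈ 0.51740.
Taking the acute solution, ∠Z ≈ 31.16°.

∠Z ≈ 31.16°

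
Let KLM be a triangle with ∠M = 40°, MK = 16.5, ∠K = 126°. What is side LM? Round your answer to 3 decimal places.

55.178

The third angle is ∠L = 180° − ∠M − ∠K = 14.00°.
Law of sines: LM = MK·sin K/sin L ≈ 55.178.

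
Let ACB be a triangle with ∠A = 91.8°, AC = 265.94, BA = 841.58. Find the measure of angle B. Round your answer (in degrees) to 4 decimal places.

By the law of cosines, CB² = BA² + AC² − 2·BA·AC·cos A = 7.9304e+05, so CB ≈ 890.53.
Law of cosines again: cos B = (CB² + BA² − AC²)/(2·CB·BA) ≈ 0.95441, so ∠B ≈ 17.37°.

∠B ≈ 17.3666°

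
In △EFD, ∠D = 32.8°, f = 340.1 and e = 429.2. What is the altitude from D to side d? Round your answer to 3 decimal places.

By the law of cosines, d² = e² + f² − 2·e·f·cos D = 54484, so d ≈ 233.42.
Area = ½·e·f·sin D ≈ 39537.
The altitude from D has length 2·area/d ≈ 338.76.

338.764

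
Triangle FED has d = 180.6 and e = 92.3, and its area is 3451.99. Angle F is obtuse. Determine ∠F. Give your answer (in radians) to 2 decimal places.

2.71

From area = ½·e·d·sin F, we get sin F = 2·area/(e·d) ≈ 0.41417.
Taking the obtuse solution, ∠F ≈ 2.715 rad.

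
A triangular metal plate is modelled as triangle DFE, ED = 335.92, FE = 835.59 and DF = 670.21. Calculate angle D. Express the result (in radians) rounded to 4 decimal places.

∠D ≈ 1.8781 rad

By the law of cosines, cos D = (ED² + DF² − FE²) / (2·ED·DF) ≈ -0.30245, so ∠D ≈ 1.8781 rad.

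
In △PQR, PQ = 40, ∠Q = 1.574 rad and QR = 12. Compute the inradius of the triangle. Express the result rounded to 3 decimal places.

By the law of cosines, RP² = PQ² + QR² − 2·PQ·QR·cos Q = 1747.1, so RP ≈ 41.798.
Area = ½·PQ·QR·sin Q ≈ 240.
Semiperimeter s = (12+41.798+40)/2 = 46.899.
Inradius = area/s = 240/46.899 ≈ 5.1174.

5.117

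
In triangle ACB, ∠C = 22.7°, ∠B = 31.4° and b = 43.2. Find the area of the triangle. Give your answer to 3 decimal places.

The third angle is ∠A = 180° − ∠C − ∠B = 125.90°.
Law of sines: a = b·sin A/sin B ≈ 67.165.
Law of sines: c = b·sin C/sin B ≈ 31.998.
Area = ½·b·a·sin C ≈ 559.86.

559.862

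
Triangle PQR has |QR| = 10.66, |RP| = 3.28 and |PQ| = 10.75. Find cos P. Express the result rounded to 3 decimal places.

0.180

By the law of cosines, cos P = (|RP|² + |PQ|² − |QR|²) / (2·|RP|·|PQ|) ≈ 0.17988, so ∠P ≈ 1.390 rad.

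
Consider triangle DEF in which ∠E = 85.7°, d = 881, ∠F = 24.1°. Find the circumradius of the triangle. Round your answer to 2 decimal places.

The third angle is ∠D = 180° − ∠E − ∠F = 70.20°.
Law of sines: e = d·sin E/sin D ≈ 933.72.
Law of sines: f = d·sin F/sin D ≈ 382.34.
Circumradius = d/(2 sin D) ≈ 468.18.

468.18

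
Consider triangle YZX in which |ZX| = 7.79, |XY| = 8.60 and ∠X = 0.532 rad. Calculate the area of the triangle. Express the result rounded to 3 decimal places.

Area = ½·|ZX|·|XY|·sin X ≈ 16.992.

area ≈ 16.992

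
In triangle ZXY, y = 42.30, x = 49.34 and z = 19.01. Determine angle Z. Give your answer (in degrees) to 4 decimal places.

By the law of cosines, cos Z = (x² + y² − z²) / (2·x·y) ≈ 0.92530, so ∠Z ≈ 22.29°.

22.2867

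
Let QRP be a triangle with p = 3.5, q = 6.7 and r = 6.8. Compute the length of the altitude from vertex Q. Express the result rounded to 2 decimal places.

3.40

Semiperimeter s = (6.7 + 6.8 + 3.5)/2 = 8.5.
Heron's formula: area = √(8.5·1.8·1.7·5) ≈ 11.404.
The altitude from Q has length 2·area/q ≈ 3.4042.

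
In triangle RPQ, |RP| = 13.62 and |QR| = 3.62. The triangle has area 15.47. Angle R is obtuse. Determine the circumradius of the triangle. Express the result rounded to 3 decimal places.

From area = ½·|QR|·|RP|·sin R, we get sin R = 2·area/(|QR|·|RP|) ≈ 0.62753.
Taking the obtuse solution, ∠R ≈ 141.13°.
Law of cosines then gives |PQ| ≈ 16.595.
Circumradius = |PQ|/(2 sin R) ≈ 13.222.

13.222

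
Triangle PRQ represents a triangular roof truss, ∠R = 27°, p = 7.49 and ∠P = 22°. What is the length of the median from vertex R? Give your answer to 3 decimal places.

The third angle is ∠Q = 180° − ∠P − ∠R = 131.00°.
Law of sines: r = p·sin R/sin P ≈ 9.0772.
Law of sines: q = p·sin Q/sin P ≈ 15.09.
Median from R: ½√(2·q² + 2·p² − r²) ≈ 11.014.

11.014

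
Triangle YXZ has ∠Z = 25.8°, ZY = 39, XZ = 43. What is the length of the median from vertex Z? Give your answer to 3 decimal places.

By the law of cosines, YX² = XZ² + ZY² − 2·XZ·ZY·cos Z = 350.33, so YX ≈ 18.717.
Median from Z: ½√(2·XZ² + 2·ZY² − YX²) ≈ 39.968.

m_Z ≈ 39.968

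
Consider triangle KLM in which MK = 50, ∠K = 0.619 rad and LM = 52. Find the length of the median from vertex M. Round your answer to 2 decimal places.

m_M ≈ 29.04

Law of sines: sin L = MK·sin K/LM ≈ 0.55790.
Since LM ≥ MK, only the acute value applies: ∠L ≈ 0.592 rad.
Then ∠M = π − ∠K − ∠L ≈ 1.931 rad.
Law of sines gives KL = LM·sin M/sin K ≈ 83.878.
Median from M: ½√(2·LM² + 2·MK² − KL²) ≈ 29.037.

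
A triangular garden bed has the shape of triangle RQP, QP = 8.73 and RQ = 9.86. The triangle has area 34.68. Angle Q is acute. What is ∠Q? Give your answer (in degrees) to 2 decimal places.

From area = ½·RQ·QP·sin Q, we get sin Q = 2·area/(RQ·QP) ≈ 0.80578.
Taking the acute solution, ∠Q ≈ 53.69°.

∠Q ≈ 53.69°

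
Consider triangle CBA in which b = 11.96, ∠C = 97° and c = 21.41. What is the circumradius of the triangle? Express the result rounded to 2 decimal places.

Law of sines: sin B = b·sin C/c ≈ 0.55445.
Since c ≥ b, only the acute value applies: ∠B ≈ 33.67°.
Then ∠A = 180° − ∠C − ∠B ≈ 49.33°.
Law of sines gives a = c·sin A/sin C ≈ 16.36.
Circumradius = c/(2 sin C) ≈ 10.785.

10.79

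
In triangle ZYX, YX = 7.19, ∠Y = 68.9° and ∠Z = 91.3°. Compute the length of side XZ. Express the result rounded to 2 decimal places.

6.71

The third angle is ∠X = 180° − ∠Z − ∠Y = 19.80°.
Law of sines: XZ = YX·sin Y/sin Z ≈ 6.7097.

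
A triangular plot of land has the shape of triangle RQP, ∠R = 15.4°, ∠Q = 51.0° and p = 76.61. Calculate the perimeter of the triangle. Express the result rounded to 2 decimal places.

The third angle is ∠P = 180° − ∠R − ∠Q = 113.60°.
Law of sines: r = p·sin R/sin P ≈ 22.201.
Law of sines: q = p·sin Q/sin P ≈ 64.971.
Semiperimeter s = (22.201+64.971+76.61)/2 = 81.891.
Perimeter = 22.201 + 64.971 + 76.61 = 163.78.

163.78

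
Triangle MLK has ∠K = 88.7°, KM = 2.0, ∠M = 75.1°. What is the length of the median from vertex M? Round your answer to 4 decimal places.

The third angle is ∠L = 180° − ∠K − ∠M = 16.20°.
Law of sines: LK = KM·sin M/sin L ≈ 6.9276.
Law of sines: ML = KM·sin K/sin L ≈ 7.1668.
Median from M: ½√(2·KM² + 2·ML² − LK²) ≈ 3.9603.

m_M ≈ 3.9603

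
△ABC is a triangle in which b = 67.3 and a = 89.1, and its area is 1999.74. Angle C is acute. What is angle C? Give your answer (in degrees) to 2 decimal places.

From area = ½·a·b·sin C, we get sin C = 2·area/(a·b) ≈ 0.66698.
Taking the acute solution, ∠C ≈ 41.83°.

41.83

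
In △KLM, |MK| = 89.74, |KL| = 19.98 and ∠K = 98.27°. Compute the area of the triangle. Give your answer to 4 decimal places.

Area = ½·|MK|·|KL|·sin K ≈ 887.18.

area ≈ 887.1801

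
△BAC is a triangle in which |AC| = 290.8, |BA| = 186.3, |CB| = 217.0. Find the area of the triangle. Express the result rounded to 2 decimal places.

area ≈ 20201.70

Semiperimeter s = (290.8 + 217 + 186.3)/2 = 347.05.
Heron's formula: area = √(347.05·56.25·130.05·160.75) ≈ 20202.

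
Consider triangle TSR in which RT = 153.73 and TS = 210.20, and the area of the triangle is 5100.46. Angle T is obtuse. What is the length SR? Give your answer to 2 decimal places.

359.36

From area = ½·RT·TS·sin T, we get sin T = 2·area/(RT·TS) ≈ 0.31568.
Taking the obtuse solution, ∠T ≈ 2.8204 rad.
Law of cosines then gives SR ≈ 359.36.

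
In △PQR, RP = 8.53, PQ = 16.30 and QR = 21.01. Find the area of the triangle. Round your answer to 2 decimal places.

Semiperimeter s = (21.01 + 8.53 + 16.3)/2 = 22.92.
Heron's formula: area = √(22.92·1.91·14.39·6.62) ≈ 64.578.

area ≈ 64.58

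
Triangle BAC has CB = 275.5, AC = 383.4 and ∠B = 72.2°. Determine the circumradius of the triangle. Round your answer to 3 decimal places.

R ≈ 201.338

Law of sines: sin A = CB·sin B/AC ≈ 0.68417.
Since AC ≥ CB, only the acute value applies: ∠A ≈ 43.17°.
Then ∠C = 180° − ∠B − ∠A ≈ 64.63°.
Law of sines gives BA = AC·sin C/sin B ≈ 363.84.
Circumradius = AC/(2 sin B) ≈ 201.34.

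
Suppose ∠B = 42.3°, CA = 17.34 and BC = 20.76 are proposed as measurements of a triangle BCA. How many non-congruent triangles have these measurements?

BC·sin B = 20.76·sin(42.3°) ≈ 13.97.
Since BC sin B < CA < BC (13.97 < 17.34 < 20.76), two triangles exist.

2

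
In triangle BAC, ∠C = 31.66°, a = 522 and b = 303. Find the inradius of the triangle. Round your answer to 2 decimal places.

r ≈ 73.25

By the law of cosines, c² = b² + a² − 2·b·a·cos C = 95038, so c ≈ 308.28.
Area = ½·b·a·sin C ≈ 41509.
Semiperimeter s = (303+522+308.28)/2 = 566.64.
Inradius = area/s = 41509/566.64 ≈ 73.254.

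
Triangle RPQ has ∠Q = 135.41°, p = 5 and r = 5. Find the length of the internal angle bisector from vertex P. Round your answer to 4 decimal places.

By the law of cosines, q² = r² + p² − 2·r·p·cos Q = 85.607, so q ≈ 9.2524.
Law of cosines again: cos P = (q² + r² − p²)/(2·q·r) ≈ 0.92524, so ∠P ≈ 22.30°.
The bisector from P has length 2·q·r·cos(∠P/2)/(q+r) ≈ 6.3693.

t_P ≈ 6.3693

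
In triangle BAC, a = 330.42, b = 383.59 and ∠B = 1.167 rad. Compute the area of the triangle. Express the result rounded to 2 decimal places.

Law of sines: sin A = a·sin B/b ≈ 0.79211.
Since b ≥ a, only the acute value applies: ∠A ≈ 0.914 rad.
Then ∠C = π − ∠B − ∠A ≈ 1.060 rad.
Law of sines gives c = b·sin C/sin B ≈ 363.96.
Area = ½·b·a·sin C ≈ 55294.

55293.95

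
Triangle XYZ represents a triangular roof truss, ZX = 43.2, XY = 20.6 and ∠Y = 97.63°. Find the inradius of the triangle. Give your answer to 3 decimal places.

r ≈ 7.278

Law of sines: sin Z = XY·sin Y/ZX ≈ 0.47263.
Since ZX ≥ XY, only the acute value applies: ∠Z ≈ 28.21°.
Then ∠X = 180° − ∠Y − ∠Z ≈ 54.16°.
Law of sines gives YZ = ZX·sin X/sin Y ≈ 35.335.
Area = ½·ZX·XY·sin X ≈ 360.73.
Semiperimeter s = (35.335+43.2+20.6)/2 = 49.568.
Inradius = area/s = 360.73/49.568 ≈ 7.2776.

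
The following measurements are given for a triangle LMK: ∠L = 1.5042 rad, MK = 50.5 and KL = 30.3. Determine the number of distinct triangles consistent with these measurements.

1

KL·sin L = 30.3·sin(1.5042 rad) ≈ 30.23.
Since MK ≥ KL, exactly one triangle exists.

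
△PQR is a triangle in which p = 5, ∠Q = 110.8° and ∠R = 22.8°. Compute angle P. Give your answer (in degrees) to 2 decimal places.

∠P ≈ 46.40°

The third angle is ∠P = 180° − ∠Q − ∠R = 46.40°.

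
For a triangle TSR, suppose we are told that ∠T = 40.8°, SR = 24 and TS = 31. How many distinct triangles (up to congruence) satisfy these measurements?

TS·sin T = 31·sin(40.8°) ≈ 20.26.
Since TS sin T < SR < TS (20.26 < 24 < 31), two triangles exist.

2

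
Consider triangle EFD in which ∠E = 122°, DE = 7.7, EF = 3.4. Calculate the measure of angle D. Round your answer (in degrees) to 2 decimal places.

∠D ≈ 16.88°

By the law of cosines, FD² = DE² + EF² − 2·DE·EF·cos E = 98.597, so FD ≈ 9.9296.
Law of cosines again: cos D = (FD² + DE² − EF²)/(2·FD·DE) ≈ 0.95691, so ∠D ≈ 16.88°.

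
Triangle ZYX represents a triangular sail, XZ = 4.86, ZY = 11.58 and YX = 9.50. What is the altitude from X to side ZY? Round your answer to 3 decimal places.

Semiperimeter s = (9.5 + 4.86 + 11.58)/2 = 12.97.
Heron's formula: area = √(12.97·3.47·8.11·1.39) ≈ 22.524.
The altitude from X has length 2·area/ZY ≈ 3.8902.

h_X ≈ 3.890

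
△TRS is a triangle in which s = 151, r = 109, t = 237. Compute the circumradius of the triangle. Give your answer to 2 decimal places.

By the law of cosines, cos T = (r² + s² − t²) / (2·r·s) ≈ -0.65274, so ∠T ≈ 130.75°.
Circumradius = t/(2 sin T) ≈ 156.42.

156.42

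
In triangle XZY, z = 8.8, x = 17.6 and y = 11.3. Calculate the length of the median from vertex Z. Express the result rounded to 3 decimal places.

Median from Z: ½√(2·y² + 2·x² − z²) ≈ 14.12.

m_Z ≈ 14.120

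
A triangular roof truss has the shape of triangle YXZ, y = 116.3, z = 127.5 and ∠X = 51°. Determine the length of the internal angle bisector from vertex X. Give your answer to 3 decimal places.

109.793

By the law of cosines, x² = z² + y² − 2·z·y·cos X = 11118, so x ≈ 105.44.
The bisector from X has length 2·z·y·cos(∠X/2)/(z+y) ≈ 109.79.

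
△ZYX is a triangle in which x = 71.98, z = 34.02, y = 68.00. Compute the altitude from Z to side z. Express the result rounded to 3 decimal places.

Semiperimeter s = (34.02 + 68 + 71.98)/2 = 87.
Heron's formula: area = √(87·52.98·19·15.02) ≈ 1146.9.
The altitude from Z has length 2·area/z ≈ 67.425.

h_Z ≈ 67.425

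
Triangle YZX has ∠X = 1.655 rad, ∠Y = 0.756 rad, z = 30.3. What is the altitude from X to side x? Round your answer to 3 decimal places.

20.786

The third angle is ∠Z = π − ∠X − ∠Y = 0.731 rad.
Law of sines: y = z·sin Y/sin Z ≈ 31.149.
Law of sines: x = z·sin X/sin Z ≈ 45.245.
Area = ½·z·y·sin X ≈ 470.24.
The altitude from X has length 2·area/x ≈ 20.786.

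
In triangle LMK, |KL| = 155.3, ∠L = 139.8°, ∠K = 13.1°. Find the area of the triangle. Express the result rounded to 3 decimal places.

The third angle is ∠M = 180° − ∠K − ∠L = 27.10°.
Law of sines: |MK| = |KL|·sin L/sin M ≈ 220.04.
Law of sines: |LM| = |KL|·sin K/sin M ≈ 77.268.
Area = ½·|KL|·|MK|·sin K ≈ 3872.6.

area ≈ 3872.645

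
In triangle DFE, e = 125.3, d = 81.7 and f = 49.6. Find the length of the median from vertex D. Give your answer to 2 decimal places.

86.09

Median from D: ½√(2·f² + 2·e² − d²) ≈ 86.09.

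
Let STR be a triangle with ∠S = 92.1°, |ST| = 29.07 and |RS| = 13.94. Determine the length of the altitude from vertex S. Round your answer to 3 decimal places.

12.385

By the law of cosines, |TR|² = |RS|² + |ST|² − 2·|RS|·|ST|·cos S = 1069.1, so |TR| ≈ 32.697.
Area = ½·|RS|·|ST|·sin S ≈ 202.48.
The altitude from S has length 2·area/|TR| ≈ 12.385.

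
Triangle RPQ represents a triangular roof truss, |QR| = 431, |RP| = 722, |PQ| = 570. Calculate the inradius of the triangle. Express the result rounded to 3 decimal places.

Semiperimeter s = (570 + 431 + 722)/2 = 861.5.
Heron's formula: area = √(861.5·291.5·430.5·139.5) ≈ 1.2281e+05.
Inradius = area/s = 1.2281e+05/861.5 ≈ 142.55.

142.549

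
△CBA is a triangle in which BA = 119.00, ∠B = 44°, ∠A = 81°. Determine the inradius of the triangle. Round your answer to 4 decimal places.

The third angle is ∠C = 180° − ∠B − ∠A = 55.00°.
Law of sines: AC = BA·sin B/sin C ≈ 100.91.
Law of sines: CB = BA·sin A/sin C ≈ 143.48.
Area = ½·BA·AC·sin A ≈ 5930.5.
Semiperimeter s = (119+100.91+143.48)/2 = 181.7.
Inradius = area/s = 5930.5/181.7 ≈ 32.639.

32.6391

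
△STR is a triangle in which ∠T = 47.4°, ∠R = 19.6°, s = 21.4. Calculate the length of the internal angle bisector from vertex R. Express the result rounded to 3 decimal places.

The third angle is ∠S = 180° − ∠T − ∠R = 113.00°.
Law of sines: t = s·sin T/sin S ≈ 17.113.
Law of sines: r = s·sin R/sin S ≈ 7.7986.
The bisector from R has length 2·s·t·cos(∠R/2)/(s+t) ≈ 18.74.

t_R ≈ 18.740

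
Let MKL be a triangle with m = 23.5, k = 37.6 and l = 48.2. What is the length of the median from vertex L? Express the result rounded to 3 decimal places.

20.055

Median from L: ½√(2·m² + 2·k² − l²) ≈ 20.055.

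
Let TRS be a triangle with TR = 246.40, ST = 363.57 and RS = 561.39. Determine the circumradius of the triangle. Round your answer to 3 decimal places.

By the law of cosines, cos T = (ST² + TR² − RS²) / (2·ST·TR) ≈ -0.68239, so ∠T ≈ 2.322 rad.
Circumradius = RS/(2 sin T) ≈ 384.

383.996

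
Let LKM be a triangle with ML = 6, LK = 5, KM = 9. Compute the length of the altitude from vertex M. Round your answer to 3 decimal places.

Semiperimeter s = (9 + 6 + 5)/2 = 10.
Heron's formula: area = √(10·1·4·5) ≈ 14.142.
The altitude from M has length 2·area/LK ≈ 5.6569.

h_M ≈ 5.657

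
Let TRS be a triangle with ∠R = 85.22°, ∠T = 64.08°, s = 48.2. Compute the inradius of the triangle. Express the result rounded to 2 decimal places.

The third angle is ∠S = 180° − ∠T − ∠R = 30.70°.
Law of sines: t = s·sin T/sin S ≈ 84.912.
Law of sines: r = s·sin R/sin S ≈ 94.081.
Area = ½·s·t·sin R ≈ 2039.3.
Semiperimeter p = (84.912+94.081+48.2)/2 = 113.6.
Inradius = area/p = 2039.3/113.6 ≈ 17.952.

17.95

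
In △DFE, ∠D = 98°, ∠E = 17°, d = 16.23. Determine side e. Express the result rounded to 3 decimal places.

4.792

The third angle is ∠F = 180° − ∠E − ∠D = 65.00°.
Law of sines: e = d·sin E/sin D ≈ 4.7918.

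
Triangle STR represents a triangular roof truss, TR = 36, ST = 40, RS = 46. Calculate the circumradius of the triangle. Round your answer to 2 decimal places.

23.89

By the law of cosines, cos S = (RS² + ST² − TR²) / (2·RS·ST) ≈ 0.65761, so ∠S ≈ 48.88°.
Circumradius = TR/(2 sin S) ≈ 23.893.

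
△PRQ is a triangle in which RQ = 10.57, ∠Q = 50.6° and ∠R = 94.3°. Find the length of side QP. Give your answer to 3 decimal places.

The third angle is ∠P = 180° − ∠R − ∠Q = 35.10°.
Law of sines: QP = RQ·sin R/sin P ≈ 18.331.

18.331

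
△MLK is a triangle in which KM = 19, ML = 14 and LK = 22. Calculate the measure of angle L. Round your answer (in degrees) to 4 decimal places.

By the law of cosines, cos L = (ML² + LK² − KM²) / (2·ML·LK) ≈ 0.51786, so ∠L ≈ 58.81°.

∠L ≈ 58.8114°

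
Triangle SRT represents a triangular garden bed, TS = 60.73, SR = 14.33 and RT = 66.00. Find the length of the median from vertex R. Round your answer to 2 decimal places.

36.86

Median from R: ½√(2·SR² + 2·RT² − TS²) ≈ 36.86.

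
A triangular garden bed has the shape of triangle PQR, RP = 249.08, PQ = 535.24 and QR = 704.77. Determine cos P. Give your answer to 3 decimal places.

By the law of cosines, cos P = (RP² + PQ² − QR²) / (2·RP·PQ) ≈ -0.55573, so ∠P ≈ 123.76°.

cos P ≈ -0.556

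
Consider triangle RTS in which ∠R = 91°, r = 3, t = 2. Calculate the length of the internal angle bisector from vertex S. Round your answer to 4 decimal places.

Law of sines: sin T = t·sin R/r ≈ 0.66657.
Since r ≥ t, only the acute value applies: ∠T ≈ 41.80°.
Then ∠S = 180° − ∠R − ∠T ≈ 47.20°.
Law of sines gives s = r·sin S/sin R ≈ 2.2014.
The bisector from S has length 2·r·t·cos(∠S/2)/(r+t) ≈ 2.1993.

t_S ≈ 2.1993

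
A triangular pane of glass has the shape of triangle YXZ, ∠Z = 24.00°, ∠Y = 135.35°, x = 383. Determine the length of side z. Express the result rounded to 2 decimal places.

The third angle is ∠X = 180° − ∠Z − ∠Y = 20.65°.
Law of sines: z = x·sin Z/sin X ≈ 441.73.

441.73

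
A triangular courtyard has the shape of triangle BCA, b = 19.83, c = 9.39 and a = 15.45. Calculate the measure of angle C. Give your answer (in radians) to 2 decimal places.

0.48

By the law of cosines, cos C = (a² + b² − c²) / (2·a·b) ≈ 0.88741, so ∠C ≈ 0.479 rad.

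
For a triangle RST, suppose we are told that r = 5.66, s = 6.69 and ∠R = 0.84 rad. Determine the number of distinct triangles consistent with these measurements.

s·sin R = 6.69·sin(0.84 rad) ≈ 4.982.
Since s sin R < r < s (4.982 < 5.66 < 6.69), two triangles exist.

2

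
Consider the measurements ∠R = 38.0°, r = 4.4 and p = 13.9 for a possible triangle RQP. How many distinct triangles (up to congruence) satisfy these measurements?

0

p·sin R = 13.9·sin(38.0°) ≈ 8.558.
Since r = 4.4 < 8.558 = p sin R, no triangle exists.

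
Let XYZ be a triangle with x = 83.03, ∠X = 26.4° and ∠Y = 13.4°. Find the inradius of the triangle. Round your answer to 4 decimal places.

r ≈ 9.3559

The third angle is ∠Z = 180° − ∠X − ∠Y = 140.20°.
Law of sines: y = x·sin Y/sin X ≈ 43.276.
Law of sines: z = x·sin Z/sin X ≈ 119.53.
Area = ½·x·y·sin Z ≈ 1150.
Semiperimeter s = (83.03+43.276+119.53)/2 = 122.92.
Inradius = area/s = 1150/122.92 ≈ 9.3559.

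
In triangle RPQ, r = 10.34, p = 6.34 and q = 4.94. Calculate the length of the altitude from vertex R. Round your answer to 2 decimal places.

2.23

Semiperimeter s = (10.34 + 6.34 + 4.94)/2 = 10.81.
Heron's formula: area = √(10.81·0.47·4.47·5.87) ≈ 11.546.
The altitude from R has length 2·area/r ≈ 2.2333.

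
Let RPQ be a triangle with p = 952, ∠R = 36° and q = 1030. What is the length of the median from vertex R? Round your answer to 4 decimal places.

m_R ≈ 942.5741

By the law of cosines, r² = p² + q² − 2·p·q·cos R = 3.8062e+05, so r ≈ 616.95.
Median from R: ½√(2·p² + 2·q² − r²) ≈ 942.57.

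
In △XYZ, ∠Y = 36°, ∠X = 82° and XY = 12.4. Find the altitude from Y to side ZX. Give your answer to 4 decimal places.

12.2793

The third angle is ∠Z = 180° − ∠X − ∠Y = 62.00°.
Law of sines: YZ = XY·sin X/sin Z ≈ 13.907.
Law of sines: ZX = XY·sin Y/sin Z ≈ 8.2548.
Area = ½·XY·YZ·sin Y ≈ 50.682.
The altitude from Y has length 2·area/ZX ≈ 12.279.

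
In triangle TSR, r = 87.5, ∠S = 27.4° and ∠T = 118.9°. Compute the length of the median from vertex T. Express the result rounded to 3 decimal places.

The third angle is ∠R = 180° − ∠T − ∠S = 33.70°.
Law of sines: t = r·sin T/sin R ≈ 138.06.
Law of sines: s = r·sin S/sin R ≈ 72.574.
Median from T: ½√(2·s² + 2·r² − t²) ≈ 41.187.

m_T ≈ 41.187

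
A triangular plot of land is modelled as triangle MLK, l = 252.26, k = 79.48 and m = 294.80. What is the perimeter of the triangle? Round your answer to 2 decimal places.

perimeter ≈ 626.54

Perimeter = 294.8 + 252.26 + 79.48 = 626.54.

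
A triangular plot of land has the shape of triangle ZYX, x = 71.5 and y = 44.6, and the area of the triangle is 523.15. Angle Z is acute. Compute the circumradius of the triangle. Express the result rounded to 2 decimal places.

50.00

From area = ½·y·x·sin Z, we get sin Z = 2·area/(y·x) ≈ 0.32811.
Taking the acute solution, ∠Z ≈ 19.15°.
Law of cosines then gives z ≈ 32.813.
Circumradius = z/(2 sin Z) ≈ 50.003.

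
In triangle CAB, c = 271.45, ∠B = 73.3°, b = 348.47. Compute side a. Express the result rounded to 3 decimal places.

310.019

Law of sines: sin C = c·sin B/b ≈ 0.74612.
Since b ≥ c, only the acute value applies: ∠C ≈ 48.26°.
Then ∠A = 180° − ∠B − ∠C ≈ 58.44°.
Law of sines gives a = b·sin A/sin B ≈ 310.02.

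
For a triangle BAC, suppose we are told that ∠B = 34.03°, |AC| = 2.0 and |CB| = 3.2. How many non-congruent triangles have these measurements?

|CB|·sin B = 3.2·sin(34.03°) ≈ 1.791.
Since |CB| sin B < |AC| < |CB| (1.791 < 2.0 < 3.2), two triangles exist.

2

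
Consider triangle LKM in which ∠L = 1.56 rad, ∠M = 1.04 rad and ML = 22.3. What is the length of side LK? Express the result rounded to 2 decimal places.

37.31

The third angle is ∠K = π − ∠M − ∠L = 0.542 rad.
Law of sines: LK = ML·sin M/sin K ≈ 37.307.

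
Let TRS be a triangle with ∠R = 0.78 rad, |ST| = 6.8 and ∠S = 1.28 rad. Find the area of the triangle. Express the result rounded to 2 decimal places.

The third angle is ∠T = π − ∠R − ∠S = 1.082 rad.
Law of sines: |RS| = |ST|·sin T/sin R ≈ 8.5349.
Law of sines: |TR| = |ST|·sin S/sin R ≈ 9.263.
Area = ½·|ST|·|RS|·sin S ≈ 27.8.

area ≈ 27.80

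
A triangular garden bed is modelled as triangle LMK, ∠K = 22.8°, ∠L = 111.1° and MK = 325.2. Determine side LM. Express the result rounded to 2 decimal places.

The third angle is ∠M = 180° − ∠K − ∠L = 46.10°.
Law of sines: LM = MK·sin K/sin L ≈ 135.08.

135.08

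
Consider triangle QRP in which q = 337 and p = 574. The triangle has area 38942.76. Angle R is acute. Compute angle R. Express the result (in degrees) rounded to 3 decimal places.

∠R ≈ 23.743°

From area = ½·p·q·sin R, we get sin R = 2·area/(p·q) ≈ 0.40264.
Taking the acute solution, ∠R ≈ 23.74°.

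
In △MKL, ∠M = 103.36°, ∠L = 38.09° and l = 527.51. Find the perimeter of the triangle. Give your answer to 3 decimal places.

1892.365

The third angle is ∠K = 180° − ∠L − ∠M = 38.55°.
Law of sines: m = l·sin M/sin L ≈ 831.96.
Law of sines: k = l·sin K/sin L ≈ 532.9.
Semiperimeter s = (831.96+532.9+527.51)/2 = 946.18.
Perimeter = 831.96 + 532.9 + 527.51 = 1892.4.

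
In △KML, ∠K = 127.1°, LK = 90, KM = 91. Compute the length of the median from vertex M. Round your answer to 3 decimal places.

By the law of cosines, ML² = LK² + KM² − 2·LK·KM·cos K = 26262, so ML ≈ 162.05.
Median from M: ½√(2·KM² + 2·ML² − LK²) ≈ 123.48.

m_M ≈ 123.476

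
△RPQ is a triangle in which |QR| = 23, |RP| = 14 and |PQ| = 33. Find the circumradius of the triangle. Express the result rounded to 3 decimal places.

By the law of cosines, cos R = (|QR|² + |RP|² − |PQ|²) / (2·|QR|·|RP|) ≈ -0.56522, so ∠R ≈ 2.171 rad.
Circumradius = |PQ|/(2 sin R) ≈ 20.001.

20.001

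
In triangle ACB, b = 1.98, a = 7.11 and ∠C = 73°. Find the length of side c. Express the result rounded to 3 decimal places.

By the law of cosines, c² = b² + a² − 2·b·a·cos C = 46.241, so c ≈ 6.8.

6.800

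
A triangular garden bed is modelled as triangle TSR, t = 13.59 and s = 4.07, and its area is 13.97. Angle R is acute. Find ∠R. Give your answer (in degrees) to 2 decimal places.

30.34

From area = ½·t·s·sin R, we get sin R = 2·area/(t·s) ≈ 0.50514.
Taking the acute solution, ∠R ≈ 30.34°.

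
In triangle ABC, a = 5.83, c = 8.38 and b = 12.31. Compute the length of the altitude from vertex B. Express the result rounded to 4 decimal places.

3.4722

Semiperimeter s = (5.83 + 12.31 + 8.38)/2 = 13.26.
Heron's formula: area = √(13.26·7.43·0.95·4.88) ≈ 21.372.
The altitude from B has length 2·area/b ≈ 3.4722.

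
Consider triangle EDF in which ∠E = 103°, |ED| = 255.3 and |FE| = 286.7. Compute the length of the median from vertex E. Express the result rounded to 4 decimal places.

By the law of cosines, |DF|² = |FE|² + |ED|² − 2·|FE|·|ED|·cos E = 1.8031e+05, so |DF| ≈ 424.62.
Median from E: ½√(2·|FE|² + 2·|ED|² − |DF|²) ≈ 169.15.

169.1483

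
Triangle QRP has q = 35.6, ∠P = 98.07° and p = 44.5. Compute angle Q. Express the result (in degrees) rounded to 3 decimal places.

∠Q ≈ 52.380°

Law of sines: sin Q = q·sin P/p ≈ 0.79208.
Since p ≥ q, only the acute value applies: ∠Q ≈ 52.38°.
Then ∠R = 180° − ∠P − ∠Q ≈ 29.55°.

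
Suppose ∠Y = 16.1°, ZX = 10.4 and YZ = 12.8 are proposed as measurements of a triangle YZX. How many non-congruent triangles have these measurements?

2

YZ·sin Y = 12.8·sin(16.1°) ≈ 3.55.
Since YZ sin Y < ZX < YZ (3.55 < 10.4 < 12.8), two triangles exist.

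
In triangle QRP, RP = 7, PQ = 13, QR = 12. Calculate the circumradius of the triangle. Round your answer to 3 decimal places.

By the law of cosines, cos Q = (PQ² + QR² − RP²) / (2·PQ·QR) ≈ 0.84615, so ∠Q ≈ 32.20°.
Circumradius = RP/(2 sin Q) ≈ 6.5674.

6.567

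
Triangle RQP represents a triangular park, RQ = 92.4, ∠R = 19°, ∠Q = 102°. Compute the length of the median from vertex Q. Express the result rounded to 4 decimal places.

The third angle is ∠P = 180° − ∠R − ∠Q = 59.00°.
Law of sines: QP = RQ·sin R/sin P ≈ 35.095.
Law of sines: PR = RQ·sin Q/sin P ≈ 105.44.
Median from Q: ½√(2·RQ² + 2·QP² − PR²) ≈ 45.883.

45.8830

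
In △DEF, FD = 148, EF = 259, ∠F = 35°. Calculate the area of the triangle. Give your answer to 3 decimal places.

10993.166

Area = ½·EF·FD·sin F ≈ 10993.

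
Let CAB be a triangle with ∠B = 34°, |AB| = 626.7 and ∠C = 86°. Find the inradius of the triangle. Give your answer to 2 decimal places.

The third angle is ∠A = 180° − ∠B − ∠C = 60.00°.
Law of sines: |BC| = |AB|·sin A/sin C ≈ 544.06.
Law of sines: |CA| = |AB|·sin B/sin C ≈ 351.3.
Area = ½·|AB|·|BC|·sin B ≈ 95332.
Semiperimeter s = (626.7+544.06+351.3)/2 = 761.03.
Inradius = area/s = 95332/761.03 ≈ 125.27.

r ≈ 125.27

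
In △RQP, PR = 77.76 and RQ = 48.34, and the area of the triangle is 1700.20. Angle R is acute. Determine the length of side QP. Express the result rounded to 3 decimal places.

From area = ½·PR·RQ·sin R, we get sin R = 2·area/(PR·RQ) ≈ 0.90462.
Taking the acute solution, ∠R ≈ 64.77°.
Law of cosines then gives QP ≈ 71.966.

71.966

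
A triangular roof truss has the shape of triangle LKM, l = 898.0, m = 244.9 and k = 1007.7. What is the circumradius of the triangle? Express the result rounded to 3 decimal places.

R ≈ 535.550

By the law of cosines, cos L = (k² + m² − l²) / (2·k·m) ≈ 0.54507, so ∠L ≈ 56.97°.
Circumradius = l/(2 sin L) ≈ 535.55.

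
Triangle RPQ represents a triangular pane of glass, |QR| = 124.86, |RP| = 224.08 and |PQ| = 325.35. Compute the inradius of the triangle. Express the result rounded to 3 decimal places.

r ≈ 28.978

Semiperimeter s = (325.35 + 124.86 + 224.08)/2 = 337.15.
Heron's formula: area = √(337.15·11.795·212.29·113.07) ≈ 9769.7.
Inradius = area/s = 9769.7/337.15 ≈ 28.978.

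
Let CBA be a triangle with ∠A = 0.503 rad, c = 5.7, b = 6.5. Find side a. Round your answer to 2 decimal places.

By the law of cosines, a² = c² + b² − 2·c·b·cos A = 9.818, so a ≈ 3.1334.

3.13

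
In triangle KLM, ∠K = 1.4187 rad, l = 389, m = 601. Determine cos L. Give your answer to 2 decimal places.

By the law of cosines, k² = l² + m² − 2·l·m·cos K = 4.4168e+05, so k ≈ 664.59.
Law of cosines again: cos L = (m² + k² − l²)/(2·m·k) ≈ 0.81564, so ∠L ≈ 0.6170 rad.

0.82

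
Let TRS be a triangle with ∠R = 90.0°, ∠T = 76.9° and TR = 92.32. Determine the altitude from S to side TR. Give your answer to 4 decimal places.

396.7216

The third angle is ∠S = 180° − ∠T − ∠R = 13.10°.
Law of sines: RS = TR·sin T/sin S ≈ 396.72.
Law of sines: ST = TR·sin R/sin S ≈ 407.32.
Area = ½·TR·RS·sin R ≈ 18313.
The altitude from S has length 2·area/TR ≈ 396.72.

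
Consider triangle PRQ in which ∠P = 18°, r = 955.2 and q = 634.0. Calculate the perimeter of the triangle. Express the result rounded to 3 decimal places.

By the law of cosines, p² = r² + q² − 2·r·q·cos P = 1.6245e+05, so p ≈ 403.05.
Semiperimeter s = (403.05+955.2+634)/2 = 996.13.
Perimeter = 403.05 + 955.2 + 634 = 1992.3.

1992.250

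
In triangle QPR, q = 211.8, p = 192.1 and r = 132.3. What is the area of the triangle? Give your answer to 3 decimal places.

Semiperimeter s = (211.8 + 192.1 + 132.3)/2 = 268.1.
Heron's formula: area = √(268.1·56.3·76·135.8) ≈ 12481.

area ≈ 12481.285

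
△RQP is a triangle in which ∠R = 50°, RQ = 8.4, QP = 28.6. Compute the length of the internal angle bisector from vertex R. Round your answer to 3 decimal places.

Law of sines: sin P = RQ·sin R/QP ≈ 0.22499.
Since QP ≥ RQ, only the acute value applies: ∠P ≈ 13.00°.
Then ∠Q = 180° − ∠R − ∠P ≈ 117.00°.
Law of sines gives PR = QP·sin Q/sin R ≈ 33.266.
The bisector from R has length 2·PR·RQ·cos(∠R/2)/(PR+RQ) ≈ 12.156.

t_R ≈ 12.156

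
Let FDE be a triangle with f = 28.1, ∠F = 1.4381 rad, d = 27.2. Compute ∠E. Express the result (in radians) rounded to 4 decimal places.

Law of sines: sin D = d·sin F/f ≈ 0.95946.
Since f ≥ d, only the acute value applies: ∠D ≈ 1.2851 rad.
Then ∠E = π − ∠F − ∠D ≈ 0.4184 rad.

0.4184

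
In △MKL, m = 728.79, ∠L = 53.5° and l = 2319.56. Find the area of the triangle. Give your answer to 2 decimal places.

area ≈ 784402.49

Law of sines: sin M = m·sin L/l ≈ 0.25257.
Since l ≥ m, only the acute value applies: ∠M ≈ 14.63°.
Then ∠K = 180° − ∠L − ∠M ≈ 111.87°.
Law of sines gives k = l·sin K/sin L ≈ 2677.9.
Area = ½·l·m·sin K ≈ 7.844e+05.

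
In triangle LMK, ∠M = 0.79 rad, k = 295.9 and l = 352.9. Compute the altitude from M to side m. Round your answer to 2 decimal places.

By the law of cosines, m² = k² + l² − 2·k·l·cos M = 65100, so m ≈ 255.15.
Area = ½·k·l·sin M ≈ 37089.
The altitude from M has length 2·area/m ≈ 290.72.

290.72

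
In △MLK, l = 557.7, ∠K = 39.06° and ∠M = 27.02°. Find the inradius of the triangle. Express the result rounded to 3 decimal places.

79.885

The third angle is ∠L = 180° − ∠K − ∠M = 113.92°.
Law of sines: m = l·sin M/sin L ≈ 277.17.
Law of sines: k = l·sin K/sin L ≈ 384.44.
Area = ½·l·m·sin K ≈ 48702.
Semiperimeter s = (277.17+557.7+384.44)/2 = 609.66.
Inradius = area/s = 48702/609.66 ≈ 79.885.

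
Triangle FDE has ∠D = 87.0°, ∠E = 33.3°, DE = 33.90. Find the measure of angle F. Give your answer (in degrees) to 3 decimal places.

∠F ≈ 59.700°

The third angle is ∠F = 180° − ∠D − ∠E = 59.70°.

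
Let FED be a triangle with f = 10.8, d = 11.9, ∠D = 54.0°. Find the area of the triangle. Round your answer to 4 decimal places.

Law of sines: sin F = f·sin D/d ≈ 0.73423.
Since d ≥ f, only the acute value applies: ∠F ≈ 47.24°.
Then ∠E = 180° − ∠D − ∠F ≈ 78.76°.
Law of sines gives e = d·sin E/sin D ≈ 14.427.
Area = ½·d·f·sin E ≈ 63.027.

63.0269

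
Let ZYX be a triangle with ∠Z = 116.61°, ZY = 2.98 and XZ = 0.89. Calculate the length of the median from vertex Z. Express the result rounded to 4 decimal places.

By the law of cosines, YX² = XZ² + ZY² − 2·XZ·ZY·cos Z = 12.048, so YX ≈ 3.4711.
Median from Z: ½√(2·XZ² + 2·ZY² − YX²) ≈ 1.3506.

1.3506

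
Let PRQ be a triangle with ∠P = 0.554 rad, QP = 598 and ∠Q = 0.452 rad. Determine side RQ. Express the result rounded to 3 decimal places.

The third angle is ∠R = π − ∠Q − ∠P = 2.136 rad.
Law of sines: RQ = QP·sin P/sin R ≈ 372.45.

372.445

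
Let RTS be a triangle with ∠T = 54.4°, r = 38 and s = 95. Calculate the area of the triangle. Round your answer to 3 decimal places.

Area = ½·s·r·sin T ≈ 1467.6.

1467.647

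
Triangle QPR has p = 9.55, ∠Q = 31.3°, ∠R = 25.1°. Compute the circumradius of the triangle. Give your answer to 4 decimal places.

5.7328

The third angle is ∠P = 180° − ∠R − ∠Q = 123.60°.
Law of sines: q = p·sin Q/sin P ≈ 5.9566.
Law of sines: r = p·sin R/sin P ≈ 4.8637.
Circumradius = p/(2 sin P) ≈ 5.7328.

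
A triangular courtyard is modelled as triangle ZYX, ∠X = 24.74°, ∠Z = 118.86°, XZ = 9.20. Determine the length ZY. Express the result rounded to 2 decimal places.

6.49

The third angle is ∠Y = 180° − ∠X − ∠Z = 36.40°.
Law of sines: ZY = XZ·sin X/sin Y ≈ 6.4882.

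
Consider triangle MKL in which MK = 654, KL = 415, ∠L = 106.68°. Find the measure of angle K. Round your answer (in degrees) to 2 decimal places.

∠K ≈ 35.89°

Law of sines: sin M = KL·sin L/MK ≈ 0.60786.
Since MK ≥ KL, only the acute value applies: ∠M ≈ 37.43°.
Then ∠K = 180° − ∠L − ∠M ≈ 35.89°.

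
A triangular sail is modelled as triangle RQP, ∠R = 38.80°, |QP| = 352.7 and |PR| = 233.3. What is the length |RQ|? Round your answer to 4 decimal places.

502.7973

Law of sines: sin Q = |PR|·sin R/|QP| ≈ 0.41448.
Since |QP| ≥ |PR|, only the acute value applies: ∠Q ≈ 24.49°.
Then ∠P = 180° − ∠R − ∠Q ≈ 116.71°.
Law of sines gives |RQ| = |QP|·sin P/sin R ≈ 502.8.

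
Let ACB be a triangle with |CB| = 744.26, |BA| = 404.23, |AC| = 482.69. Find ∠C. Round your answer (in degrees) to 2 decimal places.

By the law of cosines, cos C = (|AC|² + |CB|² − |BA|²) / (2·|AC|·|CB|) ≈ 0.86780, so ∠C ≈ 29.80°.

29.80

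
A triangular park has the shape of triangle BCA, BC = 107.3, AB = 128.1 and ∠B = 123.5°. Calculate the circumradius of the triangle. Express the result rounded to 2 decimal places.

R ≈ 124.47

By the law of cosines, CA² = AB² + BC² − 2·AB·BC·cos B = 43096, so CA ≈ 207.6.
Area = ½·AB·BC·sin B ≈ 5730.9.
Circumradius = CA/(2 sin B) ≈ 124.47.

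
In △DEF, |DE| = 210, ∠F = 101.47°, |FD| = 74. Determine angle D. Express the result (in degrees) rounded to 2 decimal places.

∠D ≈ 58.33°

Law of sines: sin E = |FD|·sin F/|DE| ≈ 0.34534.
Since |DE| ≥ |FD|, only the acute value applies: ∠E ≈ 20.20°.
Then ∠D = 180° − ∠F − ∠E ≈ 58.33°.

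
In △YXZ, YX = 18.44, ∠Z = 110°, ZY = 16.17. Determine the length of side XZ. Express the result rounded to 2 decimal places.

4.92

Law of sines: sin X = ZY·sin Z/YX ≈ 0.82401.
Since YX ≥ ZY, only the acute value applies: ∠X ≈ 55.49°.
Then ∠Y = 180° − ∠Z − ∠X ≈ 14.51°.
Law of sines gives XZ = YX·sin Y/sin Z ≈ 4.9171.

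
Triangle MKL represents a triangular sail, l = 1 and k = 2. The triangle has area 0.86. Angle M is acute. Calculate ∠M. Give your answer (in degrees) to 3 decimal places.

59.317

From area = ½·k·l·sin M, we get sin M = 2·area/(k·l) ≈ 0.86000.
Taking the acute solution, ∠M ≈ 59.32°.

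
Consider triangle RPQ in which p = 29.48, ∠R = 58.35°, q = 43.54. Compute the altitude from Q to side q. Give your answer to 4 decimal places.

By the law of cosines, r² = p² + q² − 2·p·q·cos R = 1417.8, so r ≈ 37.653.
Area = ½·p·q·sin R ≈ 546.33.
The altitude from Q has length 2·area/q ≈ 25.095.

25.0954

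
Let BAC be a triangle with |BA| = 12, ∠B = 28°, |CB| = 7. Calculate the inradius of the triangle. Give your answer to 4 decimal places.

r ≈ 1.5355

By the law of cosines, |AC|² = |CB|² + |BA|² − 2·|CB|·|BA|·cos B = 44.665, so |AC| ≈ 6.6832.
Area = ½·|CB|·|BA|·sin B ≈ 19.718.
Semiperimeter s = (6.6832+7+12)/2 = 12.842.
Inradius = area/s = 19.718/12.842 ≈ 1.5355.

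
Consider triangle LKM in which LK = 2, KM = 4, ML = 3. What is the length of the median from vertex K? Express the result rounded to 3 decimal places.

m_K ≈ 2.784

Median from K: ½√(2·LK² + 2·KM² − ML²) ≈ 2.7839.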